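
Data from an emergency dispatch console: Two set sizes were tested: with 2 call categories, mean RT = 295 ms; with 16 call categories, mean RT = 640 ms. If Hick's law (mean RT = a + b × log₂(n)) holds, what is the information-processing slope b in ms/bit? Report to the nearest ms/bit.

115 ms/bit

Slope: b = (640 − 295) / (log₂ 16 − log₂ 2) = 345/3.0000 = 115 ms/bit.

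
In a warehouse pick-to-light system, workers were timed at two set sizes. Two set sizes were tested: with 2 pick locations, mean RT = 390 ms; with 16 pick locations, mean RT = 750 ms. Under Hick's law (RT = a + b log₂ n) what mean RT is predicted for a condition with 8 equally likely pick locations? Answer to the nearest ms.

Fit slope and intercept:
  b = (750 − 390) / (log₂ 16 − log₂ 2) = 360 / (4 − 1) = 120 ms/bit
  a = 390 − 120 × 1 = 270 ms
Then RT(8) = 270 + 120 × log₂ 8 = 270 + 120 × 3 ≈ 630.000 ms.

630 ms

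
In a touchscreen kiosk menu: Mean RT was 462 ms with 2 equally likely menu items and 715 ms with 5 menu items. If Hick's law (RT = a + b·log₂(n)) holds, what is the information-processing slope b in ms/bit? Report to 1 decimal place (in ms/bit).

The slope on a log₂ axis is (715 − 462) / (2.3219 − 1) = 191.387 ms/bit.

191.4 ms/bit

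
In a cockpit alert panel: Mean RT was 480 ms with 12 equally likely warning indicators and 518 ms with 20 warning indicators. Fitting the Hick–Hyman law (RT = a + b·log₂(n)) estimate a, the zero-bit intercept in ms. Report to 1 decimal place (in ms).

295.1 ms

b = (RT₂ − RT₁)/(log₂ n₂ − log₂ n₁) = (518 − 480)/(4.3219 − 3.5850) = 51.563 ms/bit.
Intercept: a = 480 − 51.563·log₂(12) = 295.149 ms.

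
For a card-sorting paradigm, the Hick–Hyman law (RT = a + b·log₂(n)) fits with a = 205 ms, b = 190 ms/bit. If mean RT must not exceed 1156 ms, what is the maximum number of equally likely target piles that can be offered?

32

190·log₂ n ≤ 1156 − 205 = 951, giving log₂ n ≤ 5.0053 and n ≤ 32.117. The largest whole number is 32.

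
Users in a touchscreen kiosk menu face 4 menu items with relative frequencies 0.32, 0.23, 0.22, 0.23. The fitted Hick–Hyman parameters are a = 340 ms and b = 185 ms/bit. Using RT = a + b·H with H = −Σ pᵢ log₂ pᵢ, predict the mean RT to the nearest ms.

707 ms

Entropy contributions −pᵢ log₂ pᵢ: 0.5260, 0.4877, 0.4806, 0.4877; sum H = 1.9819 bits.
RT = a + bH = 340 + 185·1.9819 = 706.66 ms.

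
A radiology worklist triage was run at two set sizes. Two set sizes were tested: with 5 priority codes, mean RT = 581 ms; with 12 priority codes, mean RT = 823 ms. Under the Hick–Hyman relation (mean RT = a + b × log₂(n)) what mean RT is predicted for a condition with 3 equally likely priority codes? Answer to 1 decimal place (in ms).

439.8 ms

With log₂ n on the abscissa the relation is linear; from the two conditions:
  b = (823 − 581) / (log₂ 12 − log₂ 5) = 242 / (3.5850 − 2.3219) = 191.602 ms/bit
  a = 581 − 191.602 × 2.3219 = 136.114 ms
Then RT(3) = 136.114 + 191.602 × log₂ 3 = 136.114 + 191.602 × 1.5850 ≈ 439.796 ms.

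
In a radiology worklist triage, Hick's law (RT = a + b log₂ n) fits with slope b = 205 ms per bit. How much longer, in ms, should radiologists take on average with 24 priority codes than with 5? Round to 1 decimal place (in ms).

The intercept a cancels: ΔRT = b·(log₂ n₂ − log₂ n₁) = b·log₂(n₂/n₁).
log₂(24) − log₂(5) = 4.5850 − 2.3219 = 2.2630.
ΔRT = 205 × 2.2630 = 463.922 ms.

463.9 ms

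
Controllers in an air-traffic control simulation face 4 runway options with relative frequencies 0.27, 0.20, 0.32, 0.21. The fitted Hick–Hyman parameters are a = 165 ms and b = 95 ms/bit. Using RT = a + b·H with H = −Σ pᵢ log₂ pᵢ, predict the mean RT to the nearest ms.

H = 0.27·log₂(1/0.27) + 0.20·log₂(1/0.20) + 0.32·log₂(1/0.32) + 0.21·log₂(1/0.21) = 1.9733 bits.
RT = 165 + 95 × 1.9733 = 352.46 ms.

352 ms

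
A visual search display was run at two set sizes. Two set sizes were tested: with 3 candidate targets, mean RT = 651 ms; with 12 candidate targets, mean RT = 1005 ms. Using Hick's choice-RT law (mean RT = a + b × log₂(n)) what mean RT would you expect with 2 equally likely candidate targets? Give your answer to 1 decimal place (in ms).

547.5 ms

Solve the two-equation system in a and b:
  b = (1005 − 651) / (log₂ 12 − log₂ 3) = 354 / (3.5850 − 1.5850) = 177.000 ms/bit
  a = 651 − 177.000 × 1.5850 = 370.462 ms
Then RT(2) = 370.462 + 177.000 × log₂ 2 = 370.462 + 177.000 × 1 ≈ 547.462 ms.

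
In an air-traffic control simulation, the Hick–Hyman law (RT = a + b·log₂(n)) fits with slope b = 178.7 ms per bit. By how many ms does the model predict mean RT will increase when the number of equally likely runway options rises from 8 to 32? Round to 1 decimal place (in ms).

ΔRT = (a + b log₂ n₂) − (a + b log₂ n₁) = b·(log₂ n₂ − log₂ n₁).
log₂(32) − log₂(8) = log₂(32/8) = log₂(4) = 2.
ΔRT = 178.7 × 2.0000 = 357.400 ms.

357.4 ms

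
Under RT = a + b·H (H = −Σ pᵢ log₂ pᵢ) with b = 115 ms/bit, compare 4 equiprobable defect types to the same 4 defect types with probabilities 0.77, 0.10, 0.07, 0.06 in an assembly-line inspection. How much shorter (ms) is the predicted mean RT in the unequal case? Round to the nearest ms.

Equiprobable entropy H₀ = log₂ 4 = 2.0000 bits.
Skewed entropy H = −Σ pᵢ log₂ pᵢ = 1.1346 bits.
ΔRT = b·(H₀ − H) = 115 × 0.8654 = 99.52 ms.

100 ms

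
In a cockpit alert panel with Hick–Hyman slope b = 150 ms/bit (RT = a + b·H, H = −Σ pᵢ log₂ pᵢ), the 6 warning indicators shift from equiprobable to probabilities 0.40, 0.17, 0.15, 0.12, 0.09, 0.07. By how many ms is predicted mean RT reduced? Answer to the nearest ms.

Equiprobable entropy H₀ = log₂ 6 = 2.5850 bits.
Skewed entropy H = −Σ pᵢ log₂ pᵢ = 2.3222 bits.
ΔRT = b·(H₀ − H) = 150 × 0.2628 = 39.42 ms.

39 ms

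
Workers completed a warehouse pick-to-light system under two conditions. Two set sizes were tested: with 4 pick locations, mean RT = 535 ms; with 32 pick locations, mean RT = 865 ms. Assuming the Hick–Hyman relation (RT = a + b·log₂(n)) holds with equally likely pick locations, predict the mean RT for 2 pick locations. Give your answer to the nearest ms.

425 ms

RT is linear in log₂ n, so two points fix the line:
  b = (865 − 535) / (log₂ 32 − log₂ 4) = 330 / (5 − 2) = 110 ms/bit
  a = 535 − 110 × 2 = 315 ms
Then RT(2) = 315 + 110 × log₂ 2 = 315 + 110 × 1 ≈ 425.000 ms.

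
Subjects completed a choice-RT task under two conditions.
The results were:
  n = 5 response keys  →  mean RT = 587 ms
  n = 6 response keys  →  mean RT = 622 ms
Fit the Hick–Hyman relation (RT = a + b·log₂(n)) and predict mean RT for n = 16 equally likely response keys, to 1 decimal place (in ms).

810.3 ms

With log₂ n on the abscissa the relation is linear; from the two conditions:
  b = (622 − 587) / (log₂ 6 − log₂ 5) = 35 / (2.5850 − 2.3219) = 133.062 ms/bit
  a = 587 − 133.062 × 2.3219 = 278.039 ms
Then RT(16) = 278.039 + 133.062 × log₂ 16 = 278.039 + 133.062 × 4 ≈ 810.288 ms.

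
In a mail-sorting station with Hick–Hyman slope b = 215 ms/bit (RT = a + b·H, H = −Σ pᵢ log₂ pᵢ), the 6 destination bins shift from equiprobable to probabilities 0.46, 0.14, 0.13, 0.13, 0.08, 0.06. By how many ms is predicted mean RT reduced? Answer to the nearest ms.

80 ms

Equiprobable entropy H₀ = log₂ 6 = 2.5850 bits.
Skewed entropy H = −Σ pᵢ log₂ pᵢ = 2.2128 bits.
ΔRT = b·(H₀ − H) = 215 × 0.3722 = 80.02 ms.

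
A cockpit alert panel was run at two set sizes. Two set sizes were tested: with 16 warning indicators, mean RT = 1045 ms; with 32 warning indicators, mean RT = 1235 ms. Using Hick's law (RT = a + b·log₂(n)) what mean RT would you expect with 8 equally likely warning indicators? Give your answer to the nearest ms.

RT is linear in log₂ n, so two points fix the line:
  b = (1235 − 1045) / (log₂ 32 − log₂ 16) = 190 / (5 − 4) = 190 ms/bit
  a = 1045 − 190 × 4 = 285 ms
Then RT(8) = 285 + 190 × log₂ 8 = 285 + 190 × 3 ≈ 855.000 ms.

855 ms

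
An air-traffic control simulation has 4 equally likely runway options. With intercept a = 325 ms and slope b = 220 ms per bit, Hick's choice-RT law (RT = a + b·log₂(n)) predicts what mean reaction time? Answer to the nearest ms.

765 ms

log₂(4) = 2 bits, so RT = 325 + 220 × 2 ≈ 765.000 ms.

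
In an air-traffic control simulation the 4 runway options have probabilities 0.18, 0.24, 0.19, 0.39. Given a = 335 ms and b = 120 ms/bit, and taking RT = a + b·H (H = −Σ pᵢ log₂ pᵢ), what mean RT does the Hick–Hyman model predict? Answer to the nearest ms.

H = 0.18·log₂(1/0.18) + 0.24·log₂(1/0.24) + 0.19·log₂(1/0.19) + 0.39·log₂(1/0.39) = 1.9245 bits.
RT = 335 + 120 × 1.9245 = 565.94 ms.

566 ms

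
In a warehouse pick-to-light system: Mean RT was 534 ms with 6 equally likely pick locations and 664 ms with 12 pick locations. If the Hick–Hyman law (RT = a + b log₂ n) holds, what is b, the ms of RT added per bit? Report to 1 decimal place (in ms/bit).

130.0 ms/bit

b = (RT₂ − RT₁)/(log₂ n₂ − log₂ n₁) = (664 − 534)/(3.5850 − 2.5850) = 130.000 ms/bit.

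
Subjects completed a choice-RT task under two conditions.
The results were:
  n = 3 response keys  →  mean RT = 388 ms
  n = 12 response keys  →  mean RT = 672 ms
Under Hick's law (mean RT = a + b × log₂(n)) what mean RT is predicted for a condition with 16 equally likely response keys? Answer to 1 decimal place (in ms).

730.9 ms

RT is linear in log₂ n, so two points fix the line:
  b = (672 − 388) / (log₂ 12 − log₂ 3) = 284 / (3.5850 − 1.5850) = 142.000 ms/bit
  a = 388 − 142.000 × 1.5850 = 162.935 ms
Then RT(16) = 162.935 + 142.000 × log₂ 16 = 162.935 + 142.000 × 4 ≈ 730.935 ms.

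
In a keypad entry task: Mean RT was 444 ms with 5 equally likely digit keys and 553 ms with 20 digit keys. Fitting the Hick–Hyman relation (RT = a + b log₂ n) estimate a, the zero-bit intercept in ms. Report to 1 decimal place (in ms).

The slope on a log₂ axis is (553 − 444) / (4.3219 − 2.3219) = 54.500 ms/bit.
Intercept: a = 444 − 54.500·log₂(5) = 317.455 ms.

317.5 ms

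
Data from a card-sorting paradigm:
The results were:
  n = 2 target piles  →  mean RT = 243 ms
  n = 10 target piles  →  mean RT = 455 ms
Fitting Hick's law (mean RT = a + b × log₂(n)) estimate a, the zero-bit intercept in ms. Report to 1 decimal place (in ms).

The slope on a log₂ axis is (455 − 243) / (3.3219 − 1) = 91.303 ms/bit.
a = RT₁ − b·log₂ n₁ = 243 − 91.303 × 1 = 151.697 ms.

151.7 ms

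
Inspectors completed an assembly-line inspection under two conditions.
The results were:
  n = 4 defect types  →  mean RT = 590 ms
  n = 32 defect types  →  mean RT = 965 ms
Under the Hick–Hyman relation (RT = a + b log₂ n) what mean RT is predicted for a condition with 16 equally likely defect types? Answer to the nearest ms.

Fit slope and intercept:
  b = (965 − 590) / (log₂ 32 − log₂ 4) = 375 / (5 − 2) = 125 ms/bit
  a = 590 − 125 × 2 = 340 ms
Then RT(16) = 340 + 125 × log₂ 16 = 340 + 125 × 4 ≈ 840.000 ms.

840 ms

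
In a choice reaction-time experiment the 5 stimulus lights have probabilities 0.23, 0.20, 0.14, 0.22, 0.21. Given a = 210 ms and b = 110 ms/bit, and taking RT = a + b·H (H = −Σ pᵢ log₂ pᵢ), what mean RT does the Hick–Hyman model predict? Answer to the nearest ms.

H = 0.23·log₂(1/0.23) + 0.20·log₂(1/0.20) + 0.14·log₂(1/0.14) + 0.22·log₂(1/0.22) + 0.21·log₂(1/0.21) = 2.3026 bits.
RT = 210 + 110 × 2.3026 = 463.28 ms.

463 ms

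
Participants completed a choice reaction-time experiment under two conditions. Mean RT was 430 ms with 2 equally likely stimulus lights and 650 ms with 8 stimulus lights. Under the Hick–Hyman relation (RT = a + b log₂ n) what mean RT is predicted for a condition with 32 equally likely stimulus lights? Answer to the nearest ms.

870 ms

Fit slope and intercept:
  b = (650 − 430) / (log₂ 8 − log₂ 2) = 220 / (3 − 1) = 110 ms/bit
  a = 430 − 110 × 1 = 320 ms
Then RT(32) = 320 + 110 × log₂ 32 = 320 + 110 × 5 ≈ 870.000 ms.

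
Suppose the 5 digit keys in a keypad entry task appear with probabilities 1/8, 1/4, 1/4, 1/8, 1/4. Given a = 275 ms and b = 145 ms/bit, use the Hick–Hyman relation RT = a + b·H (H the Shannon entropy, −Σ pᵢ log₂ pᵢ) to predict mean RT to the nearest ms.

601 ms

H = −Σ pᵢ log₂ pᵢ = 0.125·3 + 0.25·2 + 0.25·2 + 0.125·3 + 0.25·2 = 2.250 bits.
RT = 275 + 145 × 2.250 = 601.25 ms.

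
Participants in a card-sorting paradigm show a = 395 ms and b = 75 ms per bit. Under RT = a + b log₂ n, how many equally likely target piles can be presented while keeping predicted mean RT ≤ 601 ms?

6

75·log₂ n ≤ 601 − 395 = 206, giving log₂ n ≤ 2.7467 and n ≤ 6.712. The largest whole number is 6.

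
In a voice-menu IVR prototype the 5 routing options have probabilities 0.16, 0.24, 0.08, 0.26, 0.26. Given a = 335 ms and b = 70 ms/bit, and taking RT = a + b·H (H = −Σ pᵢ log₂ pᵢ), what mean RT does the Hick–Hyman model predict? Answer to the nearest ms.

490 ms

Entropy contributions −pᵢ log₂ pᵢ: 0.4230, 0.4941, 0.2915, 0.5053, 0.5053; sum H = 2.2192 bits.
RT = a + bH = 335 + 70·2.2192 = 490.35 ms.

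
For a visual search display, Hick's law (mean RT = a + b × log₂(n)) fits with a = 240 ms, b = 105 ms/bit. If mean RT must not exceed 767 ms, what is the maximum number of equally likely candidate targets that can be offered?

32

Set 240 + 105·log₂ n ≤ 767 → log₂ n ≤ (767 − 240)/105 = 5.0190.
So n ≤ 2^5.0190 = 32.425; the largest integer n is 32.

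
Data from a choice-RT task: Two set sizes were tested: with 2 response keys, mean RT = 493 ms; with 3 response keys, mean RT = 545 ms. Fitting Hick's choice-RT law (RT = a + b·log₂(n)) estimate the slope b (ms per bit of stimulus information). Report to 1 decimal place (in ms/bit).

The slope on a log₂ axis is (545 − 493) / (1.5850 − 1) = 88.895 ms/bit.

88.9 ms/bit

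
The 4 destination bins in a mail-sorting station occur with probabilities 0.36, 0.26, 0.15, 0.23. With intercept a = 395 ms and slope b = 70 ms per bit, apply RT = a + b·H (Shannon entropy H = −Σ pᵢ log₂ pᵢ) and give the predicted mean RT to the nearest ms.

Entropy contributions −pᵢ log₂ pᵢ: 0.5306, 0.5053, 0.4105, 0.4877; sum H = 1.9341 bits.
RT = a + bH = 395 + 70·1.9341 = 530.39 ms.

530 ms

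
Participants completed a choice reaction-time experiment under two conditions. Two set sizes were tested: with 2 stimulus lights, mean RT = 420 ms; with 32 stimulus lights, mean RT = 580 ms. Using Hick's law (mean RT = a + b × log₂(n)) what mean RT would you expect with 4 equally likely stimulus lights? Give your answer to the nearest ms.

RT is linear in log₂ n, so two points fix the line:
  b = (580 − 420) / (log₂ 32 − log₂ 2) = 160 / (5 − 1) = 40 ms/bit
  a = 420 − 40 × 1 = 380 ms
Then RT(4) = 380 + 40 × log₂ 4 = 380 + 40 × 2 ≈ 460.000 ms.

460 ms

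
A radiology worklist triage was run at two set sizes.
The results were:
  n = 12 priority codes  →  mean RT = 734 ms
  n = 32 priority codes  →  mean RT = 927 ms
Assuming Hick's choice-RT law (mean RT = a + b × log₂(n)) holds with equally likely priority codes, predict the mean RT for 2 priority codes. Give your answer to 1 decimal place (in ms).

Solve the two-equation system in a and b:
  b = (927 − 734) / (log₂ 32 − log₂ 12) = 193 / (5 − 3.5850) = 136.392 ms/bit
  a = 734 − 136.392 × 3.5850 = 245.039 ms
Then RT(2) = 245.039 + 136.392 × log₂ 2 = 245.039 + 136.392 × 1 ≈ 381.431 ms.

381.4 ms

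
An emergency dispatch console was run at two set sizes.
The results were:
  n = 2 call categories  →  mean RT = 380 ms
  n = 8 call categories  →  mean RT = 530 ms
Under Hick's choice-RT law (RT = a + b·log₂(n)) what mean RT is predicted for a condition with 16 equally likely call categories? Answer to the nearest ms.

Solve the two-equation system in a and b:
  b = (530 − 380) / (log₂ 8 − log₂ 2) = 150 / (3 − 1) = 75 ms/bit
  a = 380 − 75 × 1 = 305 ms
Then RT(16) = 305 + 75 × log₂ 16 = 305 + 75 × 4 ≈ 605.000 ms.

605 ms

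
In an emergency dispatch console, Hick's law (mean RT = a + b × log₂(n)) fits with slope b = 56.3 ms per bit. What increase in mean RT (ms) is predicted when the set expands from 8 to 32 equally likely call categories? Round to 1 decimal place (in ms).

112.6 ms

The intercept a cancels: ΔRT = b·(log₂ n₂ − log₂ n₁) = b·log₂(n₂/n₁).
log₂(32) − log₂(8) = log₂(32/8) = log₂(4) = 2.
ΔRT = 56.3 × 2.0000 = 112.600 ms.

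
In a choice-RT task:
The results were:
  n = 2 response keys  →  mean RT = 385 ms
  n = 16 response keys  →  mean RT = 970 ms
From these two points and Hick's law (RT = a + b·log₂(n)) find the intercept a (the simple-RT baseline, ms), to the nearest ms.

190 ms

b = (RT₂ − RT₁)/(log₂ n₂ − log₂ n₁) = (970 − 385)/(4 − 1) = 195 ms/bit.
a = RT₁ − b·log₂ n₁ = 385 − 195 × 1 = 190.000 ms.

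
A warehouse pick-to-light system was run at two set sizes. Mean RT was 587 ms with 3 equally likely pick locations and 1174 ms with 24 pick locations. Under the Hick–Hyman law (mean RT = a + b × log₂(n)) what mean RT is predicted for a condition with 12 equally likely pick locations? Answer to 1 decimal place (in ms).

With log₂ n on the abscissa the relation is linear; from the two conditions:
  b = (1174 − 587) / (log₂ 24 − log₂ 3) = 587 / (4.5850 − 1.5850) = 195.667 ms/bit
  a = 587 − 195.667 × 1.5850 = 276.876 ms
Then RT(12) = 276.876 + 195.667 × log₂ 12 = 276.876 + 195.667 × 3.5850 ≈ 978.333 ms.

978.3 ms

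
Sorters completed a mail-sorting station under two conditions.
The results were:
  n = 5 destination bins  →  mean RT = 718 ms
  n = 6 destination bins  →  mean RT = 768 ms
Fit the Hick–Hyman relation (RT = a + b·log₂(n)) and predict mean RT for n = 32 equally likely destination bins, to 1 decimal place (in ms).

With log₂ n on the abscissa the relation is linear; from the two conditions:
  b = (768 − 718) / (log₂ 6 − log₂ 5) = 50 / (2.5850 − 2.3219) = 190.089 ms/bit
  a = 718 − 190.089 × 2.3219 = 276.627 ms
Then RT(32) = 276.627 + 190.089 × log₂ 32 = 276.627 + 190.089 × 5 ≈ 1227.073 ms.

1227.1 ms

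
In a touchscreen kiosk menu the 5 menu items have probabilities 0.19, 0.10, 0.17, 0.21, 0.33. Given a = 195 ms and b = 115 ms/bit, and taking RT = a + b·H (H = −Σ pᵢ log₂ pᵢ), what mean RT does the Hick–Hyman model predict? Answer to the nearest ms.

Entropy contributions −pᵢ log₂ pᵢ: 0.4552, 0.3322, 0.4346, 0.4728, 0.5278; sum H = 2.2227 bits.
RT = a + bH = 195 + 115·2.2227 = 450.60 ms.

451 ms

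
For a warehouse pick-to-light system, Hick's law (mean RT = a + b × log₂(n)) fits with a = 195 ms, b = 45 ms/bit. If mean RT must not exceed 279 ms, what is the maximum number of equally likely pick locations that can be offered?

Set 195 + 45·log₂ n ≤ 279 → log₂ n ≤ (279 − 195)/45 = 1.8667.
So n ≤ 2^1.8667 = 3.647; the largest integer n is 3.

3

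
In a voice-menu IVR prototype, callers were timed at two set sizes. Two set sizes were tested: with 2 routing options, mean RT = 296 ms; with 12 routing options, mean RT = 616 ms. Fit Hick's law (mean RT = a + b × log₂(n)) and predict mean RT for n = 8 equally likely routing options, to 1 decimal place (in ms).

543.6 ms

Fit slope and intercept:
  b = (616 − 296) / (log₂ 12 − log₂ 2) = 320 / (3.5850 − 1) = 123.793 ms/bit
  a = 296 − 123.793 × 1 = 172.207 ms
Then RT(8) = 172.207 + 123.793 × log₂ 8 = 172.207 + 123.793 × 3 ≈ 543.586 ms.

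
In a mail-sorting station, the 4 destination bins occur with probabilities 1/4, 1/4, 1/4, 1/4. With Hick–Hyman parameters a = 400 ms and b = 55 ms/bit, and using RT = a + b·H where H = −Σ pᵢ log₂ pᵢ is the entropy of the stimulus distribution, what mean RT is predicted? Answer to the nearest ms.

H = −Σ pᵢ log₂ pᵢ = 0.25·2 + 0.25·2 + 0.25·2 + 0.25·2 = 2.000 bits.
RT = 400 + 55 × 2.000 = 510.00 ms.

510 ms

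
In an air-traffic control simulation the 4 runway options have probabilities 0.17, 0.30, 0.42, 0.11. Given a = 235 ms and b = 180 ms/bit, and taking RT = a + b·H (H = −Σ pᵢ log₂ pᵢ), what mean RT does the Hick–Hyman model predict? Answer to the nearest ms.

H = 0.17·log₂(1/0.17) + 0.30·log₂(1/0.30) + 0.42·log₂(1/0.42) + 0.11·log₂(1/0.11) = 1.8316 bits.
RT = 235 + 180 × 1.8316 = 564.69 ms.

565 ms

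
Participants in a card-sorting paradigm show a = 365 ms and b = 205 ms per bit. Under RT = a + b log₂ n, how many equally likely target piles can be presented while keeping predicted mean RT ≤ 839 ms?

205·log₂ n ≤ 839 − 365 = 474, giving log₂ n ≤ 2.3122 and n ≤ 4.966. The largest whole number is 4.

4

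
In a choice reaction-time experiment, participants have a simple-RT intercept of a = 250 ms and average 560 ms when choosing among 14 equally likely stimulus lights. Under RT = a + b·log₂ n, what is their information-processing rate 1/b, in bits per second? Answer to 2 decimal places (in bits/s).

b = (560 − 250)/log₂ 14 = 310/3.8074 = 81.421 ms per bit = 0.08142 s/bit; the reciprocal is 12.282 bits/s.

12.28 bits/s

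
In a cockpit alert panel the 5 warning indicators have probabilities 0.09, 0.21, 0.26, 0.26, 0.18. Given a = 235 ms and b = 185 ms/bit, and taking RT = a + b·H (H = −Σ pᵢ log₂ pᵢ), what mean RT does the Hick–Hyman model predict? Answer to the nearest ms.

650 ms

H = 0.09·log₂(1/0.09) + 0.21·log₂(1/0.21) + 0.26·log₂(1/0.26) + 0.26·log₂(1/0.26) + 0.18·log₂(1/0.18) = 2.2414 bits.
RT = 235 + 185 × 2.2414 = 649.65 ms.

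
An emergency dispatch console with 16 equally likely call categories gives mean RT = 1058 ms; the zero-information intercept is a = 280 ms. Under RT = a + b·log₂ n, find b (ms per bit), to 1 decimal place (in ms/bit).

194.5 ms/bit

16 alternatives carry log₂ 16 = 4 bits; the choice cost is 1058 − 280 = 778 ms, so b = 778/4 = 194.500 ms/bit.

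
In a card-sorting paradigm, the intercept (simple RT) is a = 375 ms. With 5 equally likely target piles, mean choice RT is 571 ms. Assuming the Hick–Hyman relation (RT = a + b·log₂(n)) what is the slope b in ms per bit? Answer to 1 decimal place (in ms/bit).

84.4 ms/bit

b = (571 − 375) / log₂(5) = 196 / 2.3219 = 84.413 ms/bit.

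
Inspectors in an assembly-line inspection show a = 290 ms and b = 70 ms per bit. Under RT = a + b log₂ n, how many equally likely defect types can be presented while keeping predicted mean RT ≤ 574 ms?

16

70·log₂ n ≤ 574 − 290 = 284, giving log₂ n ≤ 4.0571 and n ≤ 16.646. The largest whole number is 16.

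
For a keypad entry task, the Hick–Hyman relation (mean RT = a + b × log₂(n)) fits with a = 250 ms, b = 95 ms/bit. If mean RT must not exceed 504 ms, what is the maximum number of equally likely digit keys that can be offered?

6

Information budget: (504 − 250)/95 = 2.6737 bits, so n ≤ 2^2.6737 = 6.381 → at most 6.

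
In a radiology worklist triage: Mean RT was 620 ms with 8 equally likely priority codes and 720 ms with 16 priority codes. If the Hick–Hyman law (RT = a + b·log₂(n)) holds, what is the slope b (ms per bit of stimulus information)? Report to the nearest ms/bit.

b = (RT₂ − RT₁)/(log₂ n₂ − log₂ n₁) = (720 − 620)/(4 − 3) = 100 ms/bit.

100 ms/bit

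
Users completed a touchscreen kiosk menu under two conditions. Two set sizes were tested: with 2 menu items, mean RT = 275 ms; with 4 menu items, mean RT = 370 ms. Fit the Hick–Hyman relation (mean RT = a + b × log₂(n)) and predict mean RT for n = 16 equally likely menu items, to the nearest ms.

560 ms

Solve the two-equation system in a and b:
  b = (370 − 275) / (log₂ 4 − log₂ 2) = 95 / (2 − 1) = 95 ms/bit
  a = 275 − 95 × 1 = 180 ms
Then RT(16) = 180 + 95 × log₂ 16 = 180 + 95 × 4 ≈ 560.000 ms.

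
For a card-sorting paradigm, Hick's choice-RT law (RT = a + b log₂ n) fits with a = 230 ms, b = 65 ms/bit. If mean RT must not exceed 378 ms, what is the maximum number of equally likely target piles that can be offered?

4

Set 230 + 65·log₂ n ≤ 378 → log₂ n ≤ (378 − 230)/65 = 2.2769.
So n ≤ 2^2.2769 = 4.846; the largest integer n is 4.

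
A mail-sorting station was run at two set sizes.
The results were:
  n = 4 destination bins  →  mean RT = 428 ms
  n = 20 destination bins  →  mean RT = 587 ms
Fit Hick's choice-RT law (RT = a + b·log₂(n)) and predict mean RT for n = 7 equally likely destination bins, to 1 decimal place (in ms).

Fit slope and intercept:
  b = (587 − 428) / (log₂ 20 − log₂ 4) = 159 / (4.3219 − 2) = 68.478 ms/bit
  a = 428 − 68.478 × 2 = 291.045 ms
Then RT(7) = 291.045 + 68.478 × log₂ 7 = 291.045 + 68.478 × 2.8074 ≈ 483.286 ms.

483.3 ms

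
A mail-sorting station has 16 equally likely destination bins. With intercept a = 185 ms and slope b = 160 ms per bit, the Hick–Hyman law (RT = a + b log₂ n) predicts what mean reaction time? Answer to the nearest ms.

825 ms

log₂(16) = 4 bits, so RT = 185 + 160 × 4 ≈ 825.000 ms.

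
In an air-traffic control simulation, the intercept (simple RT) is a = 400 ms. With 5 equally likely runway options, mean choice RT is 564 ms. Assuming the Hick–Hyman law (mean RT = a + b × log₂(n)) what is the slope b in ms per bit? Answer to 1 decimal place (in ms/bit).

b = (564 − 400) / log₂(5) = 164 / 2.3219 = 70.631 ms/bit.

70.6 ms/bit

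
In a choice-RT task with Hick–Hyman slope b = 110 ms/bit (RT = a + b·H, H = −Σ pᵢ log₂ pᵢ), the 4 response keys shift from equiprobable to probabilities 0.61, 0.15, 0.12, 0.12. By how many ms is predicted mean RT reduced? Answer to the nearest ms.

The RT saving is b·ΔH. Equiprobable H₀ = log₂(4) = 2.0000 bits; with the given probabilities H = 1.5797 bits.
b·(H₀ − H) = 110 × (2.0000 − 1.5797) = 46.23 ms.

46 ms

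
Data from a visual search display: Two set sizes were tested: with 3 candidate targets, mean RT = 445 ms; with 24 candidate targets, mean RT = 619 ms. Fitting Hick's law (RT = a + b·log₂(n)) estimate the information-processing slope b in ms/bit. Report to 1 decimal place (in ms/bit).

58.0 ms/bit

The slope on a log₂ axis is (619 − 445) / (4.5850 − 1.5850) = 58.000 ms/bit.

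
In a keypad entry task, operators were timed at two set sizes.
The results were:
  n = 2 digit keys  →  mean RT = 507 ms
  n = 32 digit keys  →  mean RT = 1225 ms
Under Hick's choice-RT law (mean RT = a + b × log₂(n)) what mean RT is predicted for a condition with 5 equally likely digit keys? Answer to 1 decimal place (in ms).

744.3 ms

Solve the two-equation system in a and b:
  b = (1225 − 507) / (log₂ 32 − log₂ 2) = 718 / (5 − 1) = 179.500 ms/bit
  a = 507 − 179.500 × 1 = 327.500 ms
Then RT(5) = 327.500 + 179.500 × log₂ 5 = 327.500 + 179.500 × 2.3219 ≈ 744.286 ms.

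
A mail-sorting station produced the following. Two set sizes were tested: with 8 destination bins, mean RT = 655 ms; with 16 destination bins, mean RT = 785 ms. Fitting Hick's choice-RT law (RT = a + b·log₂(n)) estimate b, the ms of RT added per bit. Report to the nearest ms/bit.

Slope: b = (785 − 655) / (log₂ 16 − log₂ 8) = 130/1.0000 = 130 ms/bit.

130 ms/bit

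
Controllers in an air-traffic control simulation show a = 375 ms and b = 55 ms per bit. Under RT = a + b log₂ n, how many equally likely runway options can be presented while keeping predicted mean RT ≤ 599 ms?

Set 375 + 55·log₂ n ≤ 599 → log₂ n ≤ (599 − 375)/55 = 4.0727.
So n ≤ 2^4.0727 = 16.827; the largest integer n is 16.

16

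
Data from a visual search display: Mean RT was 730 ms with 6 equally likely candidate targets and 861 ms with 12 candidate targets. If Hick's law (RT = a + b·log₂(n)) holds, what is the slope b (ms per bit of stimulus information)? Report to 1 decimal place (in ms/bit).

The slope on a log₂ axis is (861 − 730) / (3.5850 − 2.5850) = 131.000 ms/bit.

131.0 ms/bit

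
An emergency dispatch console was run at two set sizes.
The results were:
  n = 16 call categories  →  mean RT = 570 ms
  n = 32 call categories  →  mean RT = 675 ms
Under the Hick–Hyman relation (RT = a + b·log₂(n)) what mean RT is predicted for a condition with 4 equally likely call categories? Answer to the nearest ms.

360 ms

Solve the two-equation system in a and b:
  b = (675 − 570) / (log₂ 32 − log₂ 16) = 105 / (5 − 4) = 105 ms/bit
  a = 570 − 105 × 4 = 150 ms
Then RT(4) = 150 + 105 × log₂ 4 = 150 + 105 × 2 ≈ 360.000 ms.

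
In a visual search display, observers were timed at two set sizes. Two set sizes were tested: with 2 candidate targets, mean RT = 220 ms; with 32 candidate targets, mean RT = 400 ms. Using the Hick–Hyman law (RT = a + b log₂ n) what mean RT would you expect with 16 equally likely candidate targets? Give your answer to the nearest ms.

RT is linear in log₂ n, so two points fix the line:
  b = (400 − 220) / (log₂ 32 − log₂ 2) = 180 / (5 − 1) = 45 ms/bit
  a = 220 − 45 × 1 = 175 ms
Then RT(16) = 175 + 45 × log₂ 16 = 175 + 45 × 4 ≈ 355.000 ms.

355 ms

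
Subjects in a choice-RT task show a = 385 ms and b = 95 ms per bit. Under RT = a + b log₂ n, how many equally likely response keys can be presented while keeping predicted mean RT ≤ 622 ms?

5

Set 385 + 95·log₂ n ≤ 622 → log₂ n ≤ (622 − 385)/95 = 2.4947.
So n ≤ 2^2.4947 = 5.636; the largest integer n is 5.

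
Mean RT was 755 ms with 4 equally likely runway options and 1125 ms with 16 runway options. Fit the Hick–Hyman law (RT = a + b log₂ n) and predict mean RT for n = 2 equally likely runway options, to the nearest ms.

With log₂ n on the abscissa the relation is linear; from the two conditions:
  b = (1125 − 755) / (log₂ 16 − log₂ 4) = 370 / (4 − 2) = 185 ms/bit
  a = 755 − 185 × 2 = 385 ms
Then RT(2) = 385 + 185 × log₂ 2 = 385 + 185 × 1 ≈ 570.000 ms.

570 ms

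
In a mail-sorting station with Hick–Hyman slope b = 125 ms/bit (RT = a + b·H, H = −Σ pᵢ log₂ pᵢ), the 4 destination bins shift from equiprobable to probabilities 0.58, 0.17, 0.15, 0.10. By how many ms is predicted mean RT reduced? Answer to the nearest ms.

Equiprobable entropy H₀ = log₂ 4 = 2.0000 bits.
Skewed entropy H = −Σ pᵢ log₂ pᵢ = 1.6331 bits.
ΔRT = b·(H₀ − H) = 125 × 0.3669 = 45.86 ms.

46 ms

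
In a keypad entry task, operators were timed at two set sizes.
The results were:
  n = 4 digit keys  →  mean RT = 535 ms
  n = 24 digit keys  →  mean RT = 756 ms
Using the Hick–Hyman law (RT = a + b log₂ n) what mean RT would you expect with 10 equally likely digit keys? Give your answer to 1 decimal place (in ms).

RT is linear in log₂ n, so two points fix the line:
  b = (756 − 535) / (log₂ 24 − log₂ 4) = 221 / (4.5850 − 2) = 85.494 ms/bit
  a = 535 − 85.494 × 2 = 364.011 ms
Then RT(10) = 364.011 + 85.494 × log₂ 10 = 364.011 + 85.494 × 3.3219 ≈ 648.018 ms.

648.0 ms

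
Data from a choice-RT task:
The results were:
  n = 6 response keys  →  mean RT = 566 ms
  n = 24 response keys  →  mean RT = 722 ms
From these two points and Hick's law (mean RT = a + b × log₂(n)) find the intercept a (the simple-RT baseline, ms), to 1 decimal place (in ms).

364.4 ms

The slope on a log₂ axis is (722 − 566) / (4.5850 − 2.5850) = 78.000 ms/bit.
a = RT₁ − b·log₂ n₁ = 566 − 78.000 × 2.5850 = 364.373 ms.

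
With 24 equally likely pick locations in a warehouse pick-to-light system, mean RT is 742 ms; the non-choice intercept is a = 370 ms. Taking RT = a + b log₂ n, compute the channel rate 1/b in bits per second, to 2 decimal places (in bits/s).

12.33 bits/s

b = (742 − 370)/log₂ 24 = 372/4.5850 = 81.135 ms per bit = 0.08113 s/bit; the reciprocal is 12.325 bits/s.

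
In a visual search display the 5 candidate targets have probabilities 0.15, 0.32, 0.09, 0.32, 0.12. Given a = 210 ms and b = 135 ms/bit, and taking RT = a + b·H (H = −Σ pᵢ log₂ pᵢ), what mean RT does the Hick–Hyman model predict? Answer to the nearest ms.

Entropy contributions −pᵢ log₂ pᵢ: 0.4105, 0.5260, 0.3127, 0.5260, 0.3671; sum H = 2.1423 bits.
RT = a + bH = 210 + 135·2.1423 = 499.22 ms.

499 ms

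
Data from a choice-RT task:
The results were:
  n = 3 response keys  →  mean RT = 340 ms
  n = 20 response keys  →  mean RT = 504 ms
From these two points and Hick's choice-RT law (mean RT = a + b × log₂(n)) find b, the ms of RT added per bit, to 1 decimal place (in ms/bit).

b = (RT₂ − RT₁)/(log₂ n₂ − log₂ n₁) = (504 − 340)/(4.3219 − 1.5850) = 59.920 ms/bit.

59.9 ms/bit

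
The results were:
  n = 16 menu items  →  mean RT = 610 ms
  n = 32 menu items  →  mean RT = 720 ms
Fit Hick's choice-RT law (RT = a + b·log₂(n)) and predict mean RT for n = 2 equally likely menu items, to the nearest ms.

Fit slope and intercept:
  b = (720 − 610) / (log₂ 32 − log₂ 16) = 110 / (5 − 4) = 110 ms/bit
  a = 610 − 110 × 4 = 170 ms
Then RT(2) = 170 + 110 × log₂ 2 = 170 + 110 × 1 ≈ 280.000 ms.

280 ms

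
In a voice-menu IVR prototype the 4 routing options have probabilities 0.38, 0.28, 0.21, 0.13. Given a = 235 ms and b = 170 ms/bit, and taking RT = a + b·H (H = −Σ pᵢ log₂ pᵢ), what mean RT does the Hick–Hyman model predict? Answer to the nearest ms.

H = 0.38·log₂(1/0.38) + 0.28·log₂(1/0.28) + 0.21·log₂(1/0.21) + 0.13·log₂(1/0.13) = 1.9001 bits.
RT = 235 + 170 × 1.9001 = 558.02 ms.

558 ms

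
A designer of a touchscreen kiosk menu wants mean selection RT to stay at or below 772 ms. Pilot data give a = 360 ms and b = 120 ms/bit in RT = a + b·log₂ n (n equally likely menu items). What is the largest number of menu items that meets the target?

120·log₂ n ≤ 772 − 360 = 412, giving log₂ n ≤ 3.4333 and n ≤ 10.803. The largest whole number is 10.

10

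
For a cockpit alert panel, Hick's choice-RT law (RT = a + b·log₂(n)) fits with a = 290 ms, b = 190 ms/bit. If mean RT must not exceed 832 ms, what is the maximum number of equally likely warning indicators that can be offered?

190·log₂ n ≤ 832 − 290 = 542, giving log₂ n ≤ 2.8526 and n ≤ 7.223. The largest whole number is 7.

7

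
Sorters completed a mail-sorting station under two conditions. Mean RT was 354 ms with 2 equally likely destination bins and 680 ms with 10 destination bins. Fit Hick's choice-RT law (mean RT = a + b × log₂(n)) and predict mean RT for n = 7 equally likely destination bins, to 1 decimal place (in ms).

607.8 ms

With log₂ n on the abscissa the relation is linear; from the two conditions:
  b = (680 − 354) / (log₂ 10 − log₂ 2) = 326 / (3.3219 − 1) = 140.401 ms/bit
  a = 354 − 140.401 × 1 = 213.599 ms
Then RT(7) = 213.599 + 140.401 × log₂ 7 = 213.599 + 140.401 × 2.8074 ≈ 607.754 ms.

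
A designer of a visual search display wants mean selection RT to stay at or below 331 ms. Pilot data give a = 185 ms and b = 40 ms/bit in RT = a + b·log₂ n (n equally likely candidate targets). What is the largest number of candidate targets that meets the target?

Information budget: (331 − 185)/40 = 3.6500 bits, so n ≤ 2^3.6500 = 12.553 → at most 12.

12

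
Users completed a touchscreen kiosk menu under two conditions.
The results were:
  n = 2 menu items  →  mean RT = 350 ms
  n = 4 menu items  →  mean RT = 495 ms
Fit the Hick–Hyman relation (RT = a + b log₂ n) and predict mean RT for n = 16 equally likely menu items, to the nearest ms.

785 ms

With log₂ n on the abscissa the relation is linear; from the two conditions:
  b = (495 − 350) / (log₂ 4 − log₂ 2) = 145 / (2 − 1) = 145 ms/bit
  a = 350 − 145 × 1 = 205 ms
Then RT(16) = 205 + 145 × log₂ 16 = 205 + 145 × 4 ≈ 785.000 ms.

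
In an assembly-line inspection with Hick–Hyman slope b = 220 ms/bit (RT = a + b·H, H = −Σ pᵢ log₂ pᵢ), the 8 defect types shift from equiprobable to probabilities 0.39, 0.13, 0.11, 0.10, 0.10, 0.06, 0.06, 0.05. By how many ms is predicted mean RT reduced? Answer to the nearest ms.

Equiprobable entropy H₀ = log₂ 8 = 3.0000 bits.
Skewed entropy H = −Σ pᵢ log₂ pᵢ = 2.6303 bits.
ΔRT = b·(H₀ − H) = 220 × 0.3697 = 81.34 ms.

81 ms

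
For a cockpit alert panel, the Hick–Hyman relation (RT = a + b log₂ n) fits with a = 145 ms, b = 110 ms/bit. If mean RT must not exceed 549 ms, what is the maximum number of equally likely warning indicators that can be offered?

110·log₂ n ≤ 549 − 145 = 404, giving log₂ n ≤ 3.6727 and n ≤ 12.753. The largest whole number is 12.

12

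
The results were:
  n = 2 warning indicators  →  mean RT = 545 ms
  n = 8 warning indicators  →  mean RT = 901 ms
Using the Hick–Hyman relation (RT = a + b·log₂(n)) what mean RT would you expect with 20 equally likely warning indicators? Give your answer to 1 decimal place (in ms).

RT is linear in log₂ n, so two points fix the line:
  b = (901 − 545) / (log₂ 8 − log₂ 2) = 356 / (3 − 1) = 178.000 ms/bit
  a = 545 − 178.000 × 1 = 367.000 ms
Then RT(20) = 367.000 + 178.000 × log₂ 20 = 367.000 + 178.000 × 4.3219 ≈ 1136.303 ms.

1136.3 ms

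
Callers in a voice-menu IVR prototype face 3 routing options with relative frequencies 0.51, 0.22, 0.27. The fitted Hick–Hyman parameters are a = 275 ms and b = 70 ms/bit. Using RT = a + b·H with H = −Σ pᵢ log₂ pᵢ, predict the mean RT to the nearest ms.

H = 0.51·log₂(1/0.51) + 0.22·log₂(1/0.22) + 0.27·log₂(1/0.27) = 1.4860 bits.
RT = 275 + 70 × 1.4860 = 379.02 ms.

379 ms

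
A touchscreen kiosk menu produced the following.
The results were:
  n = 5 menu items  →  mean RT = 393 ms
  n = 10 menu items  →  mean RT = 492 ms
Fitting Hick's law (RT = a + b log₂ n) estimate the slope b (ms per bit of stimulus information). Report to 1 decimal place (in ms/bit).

99.0 ms/bit

Slope: b = (492 − 393) / (log₂ 10 − log₂ 5) = 99/1.0000 = 99.000 ms/bit.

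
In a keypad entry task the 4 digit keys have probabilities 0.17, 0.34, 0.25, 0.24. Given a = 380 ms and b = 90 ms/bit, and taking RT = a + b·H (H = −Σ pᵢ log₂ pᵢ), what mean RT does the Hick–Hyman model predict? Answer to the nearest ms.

Entropy contributions −pᵢ log₂ pᵢ: 0.4346, 0.5292, 0.5000, 0.4941; sum H = 1.9579 bits.
RT = a + bH = 380 + 90·1.9579 = 556.21 ms.

556 ms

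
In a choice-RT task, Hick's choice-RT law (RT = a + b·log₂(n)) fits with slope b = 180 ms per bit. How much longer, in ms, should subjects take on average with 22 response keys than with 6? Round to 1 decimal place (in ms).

ΔRT = (a + b log₂ n₂) − (a + b log₂ n₁) = b·(log₂ n₂ − log₂ n₁).
log₂(22) − log₂(6) = 4.4594 − 2.5850 = 1.8745.
ΔRT = 180 × 1.8745 = 337.404 ms.

337.4 ms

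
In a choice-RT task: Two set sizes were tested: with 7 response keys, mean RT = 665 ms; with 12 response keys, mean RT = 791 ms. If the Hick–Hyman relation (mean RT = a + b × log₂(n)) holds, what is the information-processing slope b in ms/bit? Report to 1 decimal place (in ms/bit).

b = (RT₂ − RT₁)/(log₂ n₂ − log₂ n₁) = (791 − 665)/(3.5850 − 2.8074) = 162.035 ms/bit.

162.0 ms/bit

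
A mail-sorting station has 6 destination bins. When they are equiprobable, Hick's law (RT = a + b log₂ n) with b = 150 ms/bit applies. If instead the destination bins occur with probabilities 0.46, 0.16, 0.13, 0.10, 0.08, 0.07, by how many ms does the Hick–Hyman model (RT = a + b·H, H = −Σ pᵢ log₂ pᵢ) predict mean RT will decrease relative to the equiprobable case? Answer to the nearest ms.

The RT saving is b·ΔH. Equiprobable H₀ = log₂(6) = 2.5850 bits; with the given probabilities H = 2.2133 bits.
b·(H₀ − H) = 150 × (2.5850 − 2.2133) = 55.76 ms.

56 ms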